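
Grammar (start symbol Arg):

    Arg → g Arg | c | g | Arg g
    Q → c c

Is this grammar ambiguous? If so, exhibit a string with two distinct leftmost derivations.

Witness: g g

Derivation 1: Arg ⇒ g Arg ⇒ g g
Derivation 2: Arg ⇒ Arg g ⇒ g g

Two distinct leftmost derivations for the same string.

Ambiguous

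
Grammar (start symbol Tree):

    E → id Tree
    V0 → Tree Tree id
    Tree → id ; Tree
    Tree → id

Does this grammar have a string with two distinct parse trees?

(E, V0 are unreachable from Tree, so their rules don't affect L(Tree).) Right-recursive list with a separator: after each atom, whether the separator follows determines the rule. One parse per string.

Unambiguous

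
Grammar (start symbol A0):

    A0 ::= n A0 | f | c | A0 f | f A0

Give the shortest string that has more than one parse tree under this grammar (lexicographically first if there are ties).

length 1: no string has ≥2 trees
length 2: f f has 2 parse trees

Two derivations of f f:
  A0 ⇒ A0 f ⇒ f f
  A0 ⇒ f A0 ⇒ f f

f f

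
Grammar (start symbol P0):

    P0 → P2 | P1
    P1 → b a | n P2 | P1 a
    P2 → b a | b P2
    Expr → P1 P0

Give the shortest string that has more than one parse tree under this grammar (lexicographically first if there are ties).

b a

length 2: b a has 2 parse trees

Two derivations of b a:
  P0 ⇒ P2 ⇒ b a
  P0 ⇒ P1 ⇒ b a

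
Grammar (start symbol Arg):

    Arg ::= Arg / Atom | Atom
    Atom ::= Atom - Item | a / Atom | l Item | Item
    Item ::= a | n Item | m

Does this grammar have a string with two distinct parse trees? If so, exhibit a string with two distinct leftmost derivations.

Witness: a / a

Derivation 1: Arg ⇒ Arg / Atom ⇒ Atom / Atom ⇒ Item / Atom ⇒ a / Atom ⇒ a / Item ⇒ a / a
Derivation 2: Arg ⇒ Atom ⇒ a / Atom ⇒ a / Item ⇒ a / a

Two distinct leftmost derivations for the same string.

Ambiguous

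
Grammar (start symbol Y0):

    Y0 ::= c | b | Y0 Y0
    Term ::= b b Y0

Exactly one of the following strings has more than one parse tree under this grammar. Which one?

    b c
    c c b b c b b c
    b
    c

c c b b c b b c

b c: 1 tree
c c b b c b b c: 429 trees
b: 1 tree
c: 1 tree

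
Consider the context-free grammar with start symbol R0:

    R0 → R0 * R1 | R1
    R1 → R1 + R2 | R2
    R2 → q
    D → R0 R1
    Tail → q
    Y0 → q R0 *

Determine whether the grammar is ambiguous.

Only R0, R1, R2 are reachable from R0; ignoring the rest: R0 → R0 * R1 | R1  ;  R1 → R1 + R2 | R2  — a left-associative chain with R2 at the bottom. Each string factors uniquely by precedence.

Unambiguous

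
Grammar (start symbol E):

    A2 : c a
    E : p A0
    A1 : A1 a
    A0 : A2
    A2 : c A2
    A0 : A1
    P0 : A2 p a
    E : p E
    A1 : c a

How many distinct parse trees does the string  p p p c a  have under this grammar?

Parse trees for p p p c a:
  [E p [E p [E p [A0 [A2 c a]]]]]
  [E p [E p [E p [A0 [A1 c a]]]]]

2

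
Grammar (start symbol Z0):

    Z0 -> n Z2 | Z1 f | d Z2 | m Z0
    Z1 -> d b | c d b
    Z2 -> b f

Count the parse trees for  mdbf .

Parse trees for mdbf:
  [Z0 m [Z0 [Z1 d b] f]]
  [Z0 m [Z0 d [Z2 b f]]]

2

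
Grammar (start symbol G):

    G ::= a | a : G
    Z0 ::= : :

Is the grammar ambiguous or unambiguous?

(Z0 is unreachable from G, so its rules don't affect L(G).) Right-recursive list with a separator: after each atom, whether the separator follows determines the rule. One parse per string.

Unambiguous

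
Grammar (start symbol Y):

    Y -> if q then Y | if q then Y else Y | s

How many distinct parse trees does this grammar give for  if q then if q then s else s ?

2

Parse trees for if q then if q then s else s:
  [Y if q then [Y if q then [Y s] else [Y s]]]
  [Y if q then [Y if q then [Y s]] else [Y s]]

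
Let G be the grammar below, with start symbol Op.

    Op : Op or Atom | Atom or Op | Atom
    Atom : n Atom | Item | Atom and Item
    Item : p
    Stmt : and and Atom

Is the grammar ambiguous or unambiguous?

Ambiguous

Witness: p or p

Derivation 1: Op ⇒ Op or Atom ⇒ Atom or Atom ⇒ Item or Atom ⇒ p or Atom ⇒ p or Item ⇒ p or p
Derivation 2: Op ⇒ Atom or Op ⇒ Item or Op ⇒ p or Op ⇒ p or Atom ⇒ p or Item ⇒ p or p

Two distinct leftmost derivations for the same string.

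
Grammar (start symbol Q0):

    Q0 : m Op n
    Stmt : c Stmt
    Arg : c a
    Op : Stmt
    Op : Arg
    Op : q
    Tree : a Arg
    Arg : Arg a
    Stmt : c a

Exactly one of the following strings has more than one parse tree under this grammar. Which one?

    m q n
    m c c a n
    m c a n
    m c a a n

m c a n

m q n: 1 tree
m c c a n: 1 tree
m c a n: 2 trees
m c a a n: 1 tree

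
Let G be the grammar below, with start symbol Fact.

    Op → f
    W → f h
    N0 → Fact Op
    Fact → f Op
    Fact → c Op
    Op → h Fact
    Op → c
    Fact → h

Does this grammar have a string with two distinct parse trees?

Unambiguous

Only Fact, Op are reachable from Fact; ignoring the rest: Restricted to the reachable nonterminals, every rule has the form A → t or A → t B, and no two rules for the same A share a first terminal. The grammar encodes a DFA — one run per string.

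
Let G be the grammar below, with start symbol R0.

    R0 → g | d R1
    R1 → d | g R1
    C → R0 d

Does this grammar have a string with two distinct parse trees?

Unambiguous

(C is unreachable from R0, so its rules don't affect L(R0).) The reachable rules are right-linear with at most one rule per (nonterminal, next-terminal) pair. Each input token forces the next rule, so parsing is deterministic.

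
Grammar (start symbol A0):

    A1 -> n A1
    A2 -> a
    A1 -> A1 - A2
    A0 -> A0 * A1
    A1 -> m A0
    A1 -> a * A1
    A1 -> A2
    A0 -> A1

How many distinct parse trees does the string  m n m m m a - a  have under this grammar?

Parse trees for m n m m m a - a:
  [A0 [A1 [A1 m [A0 [A1 n [A1 m [A0 [A1 m [A0 [A1 m [A0 [A1 [A2 a]]]]]]]]]]] - [A2 a]]]
  [A0 [A1 m [A0 [A1 n [A1 [A1 m [A0 [A1 m [A0 [A1 m [A0 [A1 [A2 a]]]]]]]] - [A2 a]]]]]]
  [A0 [A1 m [A0 [A1 n [A1 m [A0 [A1 [A1 m [A0 [A1 m [A0 [A1 [A2 a]]]]]] - [A2 a]]]]]]]]
  [A0 [A1 m [A0 [A1 n [A1 m [A0 [A1 m [A0 [A1 [A1 m [A0 [A1 [A2 a]]]] - [A2 a]]]]]]]]]]
  [A0 [A1 m [A0 [A1 n [A1 m [A0 [A1 m [A0 [A1 m [A0 [A1 [A1 [A2 a]] - [A2 a]]]]]]]]]]]]
  [A0 [A1 m [A0 [A1 [A1 n [A1 m [A0 [A1 m [A0 [A1 m [A0 [A1 [A2 a]]]]]]]]] - [A2 a]]]]]

6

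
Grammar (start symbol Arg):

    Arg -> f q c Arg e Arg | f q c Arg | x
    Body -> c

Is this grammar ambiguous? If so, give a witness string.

Witness: f q c f q c x e x

Derivation 1: Arg ⇒ f q c Arg e Arg ⇒ f q c f q c Arg e Arg ⇒ f q c f q c x e Arg ⇒ f q c f q c x e x
Derivation 2: Arg ⇒ f q c Arg ⇒ f q c f q c Arg e Arg ⇒ f q c f q c x e Arg ⇒ f q c f q c x e x

Two distinct leftmost derivations for the same string.

Ambiguous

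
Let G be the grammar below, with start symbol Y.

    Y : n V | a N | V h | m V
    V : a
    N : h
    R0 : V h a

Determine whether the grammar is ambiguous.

Ambiguous

Witness: a h

Derivation 1: Y ⇒ a N ⇒ a h
Derivation 2: Y ⇒ V h ⇒ a h

Two distinct leftmost derivations for the same string.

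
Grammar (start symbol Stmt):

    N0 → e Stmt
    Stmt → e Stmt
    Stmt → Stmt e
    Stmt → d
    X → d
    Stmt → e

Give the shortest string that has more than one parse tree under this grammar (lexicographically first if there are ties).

length 1: no string has ≥2 trees
length 2: e e has 2 parse trees

Two derivations of e e:
  Stmt ⇒ e Stmt ⇒ e e
  Stmt ⇒ Stmt e ⇒ e e

e e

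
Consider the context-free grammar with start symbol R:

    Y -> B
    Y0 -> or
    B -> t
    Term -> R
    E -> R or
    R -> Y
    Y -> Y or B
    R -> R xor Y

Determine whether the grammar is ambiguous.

Unambiguous

(Term, E, Y0 are unreachable from R, so their rules don't affect L(R).) The grammar is stratified — R handles 'xor' (left-recursive), Y handles 'or', B atoms. Each operator has a fixed associativity and precedence level, so every string has one parse.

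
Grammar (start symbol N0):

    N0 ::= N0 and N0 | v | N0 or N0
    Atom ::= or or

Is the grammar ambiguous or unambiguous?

Ambiguous

Witness: v and v and v

Derivation 1: N0 ⇒ N0 and N0 ⇒ N0 and N0 and N0 ⇒ v and N0 and N0 ⇒ v and v and N0 ⇒ v and v and v
Derivation 2: N0 ⇒ N0 and N0 ⇒ v and N0 ⇒ v and N0 and N0 ⇒ v and v and N0 ⇒ v and v and v

Two distinct leftmost derivations for the same string.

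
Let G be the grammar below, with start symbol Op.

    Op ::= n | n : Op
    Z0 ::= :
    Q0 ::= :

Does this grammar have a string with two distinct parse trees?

Unambiguous

Only Op is reachable from Op; ignoring the rest: Right-recursive list with a separator: after each atom, whether the separator follows determines the rule. One parse per string.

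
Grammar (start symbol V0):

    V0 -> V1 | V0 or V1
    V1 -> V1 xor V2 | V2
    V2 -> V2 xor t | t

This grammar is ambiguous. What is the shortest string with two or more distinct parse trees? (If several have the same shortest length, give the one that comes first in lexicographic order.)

length 1: no string has ≥2 trees
length 3: t xor t has 2 parse trees

Two derivations of t xor t:
  V0 ⇒ V1 ⇒ V1 xor V2 ⇒ V2 xor V2 ⇒ t xor V2 ⇒ t xor t
  V0 ⇒ V1 ⇒ V2 ⇒ V2 xor t ⇒ t xor t

t xor t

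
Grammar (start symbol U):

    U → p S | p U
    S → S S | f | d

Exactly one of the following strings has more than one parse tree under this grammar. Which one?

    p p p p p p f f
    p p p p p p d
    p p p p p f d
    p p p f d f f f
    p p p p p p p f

p p p p p p f f: 1 tree
p p p p p p d: 1 tree
p p p p p f d: 1 tree
p p p f d f f f: 14 trees
p p p p p p p f: 1 tree

p p p f d f f f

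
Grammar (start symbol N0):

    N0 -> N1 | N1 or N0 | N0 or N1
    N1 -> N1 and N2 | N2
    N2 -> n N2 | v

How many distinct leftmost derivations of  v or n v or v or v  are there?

8

Parse trees for v or n v or v or v:
  [N0 [N1 [N2 v]] or [N0 [N1 [N2 n [N2 v]]] or [N0 [N1 [N2 v]] or [N0 [N1 [N2 v]]]]]]
  [N0 [N1 [N2 v]] or [N0 [N1 [N2 n [N2 v]]] or [N0 [N0 [N1 [N2 v]]] or [N1 [N2 v]]]]]
  [N0 [N1 [N2 v]] or [N0 [N0 [N1 [N2 n [N2 v]]] or [N0 [N1 [N2 v]]]] or [N1 [N2 v]]]]
  [N0 [N1 [N2 v]] or [N0 [N0 [N0 [N1 [N2 n [N2 v]]]] or [N1 [N2 v]]] or [N1 [N2 v]]]]
  [N0 [N0 [N1 [N2 v]] or [N0 [N1 [N2 n [N2 v]]] or [N0 [N1 [N2 v]]]]] or [N1 [N2 v]]]
  [N0 [N0 [N1 [N2 v]] or [N0 [N0 [N1 [N2 n [N2 v]]]] or [N1 [N2 v]]]] or [N1 [N2 v]]]
  [N0 [N0 [N0 [N1 [N2 v]] or [N0 [N1 [N2 n [N2 v]]]]] or [N1 [N2 v]]] or [N1 [N2 v]]]
  [N0 [N0 [N0 [N0 [N1 [N2 v]]] or [N1 [N2 n [N2 v]]]] or [N1 [N2 v]]] or [N1 [N2 v]]]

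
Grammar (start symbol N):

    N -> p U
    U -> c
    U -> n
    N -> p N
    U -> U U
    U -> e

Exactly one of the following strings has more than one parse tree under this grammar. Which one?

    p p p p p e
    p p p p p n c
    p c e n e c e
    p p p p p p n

p p p p p e: 1 tree
p p p p p n c: 1 tree
p c e n e c e: 42 trees
p p p p p p n: 1 tree

p c e n e c e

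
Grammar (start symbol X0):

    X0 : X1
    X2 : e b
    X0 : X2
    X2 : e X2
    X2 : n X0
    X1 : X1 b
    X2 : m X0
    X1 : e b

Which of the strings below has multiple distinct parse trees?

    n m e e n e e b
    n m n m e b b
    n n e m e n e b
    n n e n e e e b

n n e m e n e b

n m e e n e e b: 1 tree
n m n m e b b: 1 tree
n n e m e n e b: 2 trees
n n e n e e e b: 1 tree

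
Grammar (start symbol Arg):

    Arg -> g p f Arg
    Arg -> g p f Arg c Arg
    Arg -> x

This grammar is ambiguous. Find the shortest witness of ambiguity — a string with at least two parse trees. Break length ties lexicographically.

length 1: no string has ≥2 trees
length 4: no string has ≥2 trees
length 6: no string has ≥2 trees
length 7: no string has ≥2 trees
length 9: g p f g p f x c x has 2 parse trees

Two derivations of g p f g p f x c x:
  Arg ⇒ g p f Arg ⇒ g p f g p f Arg c Arg ⇒ g p f g p f x c Arg ⇒ g p f g p f x c x
  Arg ⇒ g p f Arg c Arg ⇒ g p f g p f Arg c Arg ⇒ g p f g p f x c Arg ⇒ g p f g p f x c x

g p f g p f x c x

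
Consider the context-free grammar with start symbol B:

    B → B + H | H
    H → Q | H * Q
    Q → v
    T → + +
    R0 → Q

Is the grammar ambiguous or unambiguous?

Unambiguous

Only B, H, Q are reachable from B; ignoring the rest: The grammar is stratified — B handles '+' (left-recursive), H handles '*', Q atoms. Each operator has a fixed associativity and precedence level, so every string has one parse.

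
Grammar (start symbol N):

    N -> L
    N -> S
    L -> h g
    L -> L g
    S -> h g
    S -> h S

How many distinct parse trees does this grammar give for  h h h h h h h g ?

1

Parse trees for h h h h h h h g:
  [N [S h [S h [S h [S h [S h [S h [S h g]]]]]]]]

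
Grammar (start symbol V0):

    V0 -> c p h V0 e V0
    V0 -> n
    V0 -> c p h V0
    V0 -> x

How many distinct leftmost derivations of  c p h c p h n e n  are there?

Parse trees for c p h c p h n e n:
  [V0 c p h [V0 c p h [V0 n]] e [V0 n]]
  [V0 c p h [V0 c p h [V0 n] e [V0 n]]]

2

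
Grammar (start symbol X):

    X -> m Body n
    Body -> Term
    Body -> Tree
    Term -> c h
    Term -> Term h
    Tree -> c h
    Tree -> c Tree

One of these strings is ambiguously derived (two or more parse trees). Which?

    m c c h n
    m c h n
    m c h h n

m c h n

m c c h n: 1 tree
m c h n: 2 trees
m c h h n: 1 tree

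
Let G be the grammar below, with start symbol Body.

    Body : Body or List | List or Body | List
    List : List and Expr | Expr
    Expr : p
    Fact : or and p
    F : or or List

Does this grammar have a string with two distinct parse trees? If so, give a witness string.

Ambiguous

Witness: p or p

Derivation 1: Body ⇒ Body or List ⇒ List or List ⇒ Expr or List ⇒ p or List ⇒ p or Expr ⇒ p or p
Derivation 2: Body ⇒ List or Body ⇒ Expr or Body ⇒ p or Body ⇒ p or List ⇒ p or Expr ⇒ p or p

Two distinct leftmost derivations for the same string.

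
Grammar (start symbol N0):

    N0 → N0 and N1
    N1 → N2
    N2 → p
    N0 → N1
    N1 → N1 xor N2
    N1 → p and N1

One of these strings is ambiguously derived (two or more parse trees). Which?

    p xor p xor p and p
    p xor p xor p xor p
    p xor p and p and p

p xor p xor p and p: 1 tree
p xor p xor p xor p: 1 tree
p xor p and p and p: 2 trees

p xor p and p and p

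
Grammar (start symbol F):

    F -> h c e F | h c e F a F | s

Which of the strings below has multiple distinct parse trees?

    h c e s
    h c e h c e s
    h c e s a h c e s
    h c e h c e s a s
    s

h c e h c e s a s

h c e s: 1 tree
h c e h c e s: 1 tree
h c e s a h c e s: 1 tree
h c e h c e s a s: 2 trees
s: 1 tree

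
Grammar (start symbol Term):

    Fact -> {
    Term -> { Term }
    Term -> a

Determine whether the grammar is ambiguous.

Unambiguous

Only Term is reachable from Term; ignoring the rest: Each string is a nest of matched brackets around a single atom. An opening bracket forces the recursive rule; an atom forces the base rule.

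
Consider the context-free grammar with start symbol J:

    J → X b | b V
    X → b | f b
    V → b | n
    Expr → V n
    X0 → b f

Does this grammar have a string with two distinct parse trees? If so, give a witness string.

Ambiguous

Witness: b b

Derivation 1: J ⇒ X b ⇒ b b
Derivation 2: J ⇒ b V ⇒ b b

Two distinct leftmost derivations for the same string.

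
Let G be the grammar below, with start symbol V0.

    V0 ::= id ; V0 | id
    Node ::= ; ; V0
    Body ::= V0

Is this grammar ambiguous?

(Node, Body are unreachable from V0, so their rules don't affect L(V0).) The reachable grammar is A → atom sep A | atom. Each atom is followed by either the separator (recurse) or end-of-string (stop) — no choice point.

Unambiguous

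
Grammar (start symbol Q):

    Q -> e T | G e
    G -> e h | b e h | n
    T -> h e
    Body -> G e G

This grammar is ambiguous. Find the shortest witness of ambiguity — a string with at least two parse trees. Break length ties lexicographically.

e h e

length 2: no string has ≥2 trees
length 3: e h e has 2 parse trees

Two derivations of e h e:
  Q ⇒ e T ⇒ e h e
  Q ⇒ G e ⇒ e h e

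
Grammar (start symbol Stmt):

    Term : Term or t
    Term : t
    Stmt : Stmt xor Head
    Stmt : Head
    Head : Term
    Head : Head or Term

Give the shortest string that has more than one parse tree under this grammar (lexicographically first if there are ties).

length 1: no string has ≥2 trees
length 3: t or t has 2 parse trees

Two derivations of t or t:
  Stmt ⇒ Head ⇒ Term ⇒ Term or t ⇒ t or t
  Stmt ⇒ Head ⇒ Head or Term ⇒ Term or Term ⇒ t or Term ⇒ t or t

t or t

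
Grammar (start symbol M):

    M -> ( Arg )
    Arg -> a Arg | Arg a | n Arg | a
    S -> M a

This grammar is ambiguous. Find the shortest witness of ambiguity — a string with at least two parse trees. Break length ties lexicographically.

length 3: no string has ≥2 trees
length 4: ( a a ) has 2 parse trees

Two derivations of ( a a ):
  M ⇒ ( Arg ) ⇒ ( a Arg ) ⇒ ( a a )
  M ⇒ ( Arg ) ⇒ ( Arg a ) ⇒ ( a a )

( a a )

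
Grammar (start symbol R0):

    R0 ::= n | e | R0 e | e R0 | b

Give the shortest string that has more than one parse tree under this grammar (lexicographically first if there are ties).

e e

length 1: no string has ≥2 trees
length 2: e e has 2 parse trees

Two derivations of e e:
  R0 ⇒ R0 e ⇒ e e
  R0 ⇒ e R0 ⇒ e e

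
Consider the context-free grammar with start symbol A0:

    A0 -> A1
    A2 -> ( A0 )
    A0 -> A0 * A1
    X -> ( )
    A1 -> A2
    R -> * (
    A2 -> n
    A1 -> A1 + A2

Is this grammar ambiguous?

Unambiguous

Only A0, A1, A2 are reachable from A0; ignoring the rest: The grammar is stratified — A0 handles '*' (left-recursive), A1 handles '+', A2 atoms. Each operator has a fixed associativity and precedence level, so every string has one parse.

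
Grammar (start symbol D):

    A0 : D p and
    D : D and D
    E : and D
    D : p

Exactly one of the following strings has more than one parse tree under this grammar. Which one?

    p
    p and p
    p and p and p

p: 1 tree
p and p: 1 tree
p and p and p: 2 trees

p and p and p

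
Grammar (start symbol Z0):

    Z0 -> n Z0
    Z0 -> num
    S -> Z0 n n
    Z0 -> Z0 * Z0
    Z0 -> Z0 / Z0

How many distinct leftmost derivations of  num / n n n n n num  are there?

Parse trees for num / n n n n n num:
  [Z0 [Z0 num] / [Z0 n [Z0 n [Z0 n [Z0 n [Z0 n [Z0 num]]]]]]]

1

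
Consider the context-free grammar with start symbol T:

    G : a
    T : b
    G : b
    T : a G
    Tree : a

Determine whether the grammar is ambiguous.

(Tree is unreachable from T, so its rules don't affect L(T).) Restricted to the reachable nonterminals, every rule has the form A → t or A → t B, and no two rules for the same A share a first terminal. The grammar encodes a DFA — one run per string.

Unambiguous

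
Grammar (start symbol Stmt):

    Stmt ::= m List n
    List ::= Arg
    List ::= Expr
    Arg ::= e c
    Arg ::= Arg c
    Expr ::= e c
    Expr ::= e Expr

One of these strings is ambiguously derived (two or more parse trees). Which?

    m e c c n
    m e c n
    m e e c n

m e c c n: 1 tree
m e c n: 2 trees
m e e c n: 1 tree

m e c n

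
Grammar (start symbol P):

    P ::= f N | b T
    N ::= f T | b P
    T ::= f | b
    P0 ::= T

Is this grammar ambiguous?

Only P, N, T are reachable from P; ignoring the rest: The reachable rules are right-linear with at most one rule per (nonterminal, next-terminal) pair. Each input token forces the next rule, so parsing is deterministic.

Unambiguous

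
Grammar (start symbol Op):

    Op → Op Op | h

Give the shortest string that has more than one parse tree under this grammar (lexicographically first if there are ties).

length 1: no string has ≥2 trees
length 2: no string has ≥2 trees
length 3: h h h has 2 parse trees

Two derivations of h h h:
  Op ⇒ Op Op ⇒ Op Op Op ⇒ h Op Op ⇒ h h Op ⇒ h h h
  Op ⇒ Op Op ⇒ h Op ⇒ h Op Op ⇒ h h Op ⇒ h h h

h h h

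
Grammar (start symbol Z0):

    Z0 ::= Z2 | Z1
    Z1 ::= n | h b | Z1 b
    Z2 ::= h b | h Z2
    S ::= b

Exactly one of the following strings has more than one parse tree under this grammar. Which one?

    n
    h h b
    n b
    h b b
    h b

n: 1 tree
h h b: 1 tree
n b: 1 tree
h b b: 1 tree
h b: 2 trees

h b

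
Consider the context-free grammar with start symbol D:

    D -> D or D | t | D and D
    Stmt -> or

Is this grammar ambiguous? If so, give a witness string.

Ambiguous

Witness: t and t and t

Derivation 1: D ⇒ D and D ⇒ t and D ⇒ t and D and D ⇒ t and t and D ⇒ t and t and t
Derivation 2: D ⇒ D and D ⇒ D and D and D ⇒ t and D and D ⇒ t and t and D ⇒ t and t and t

Two distinct leftmost derivations for the same string.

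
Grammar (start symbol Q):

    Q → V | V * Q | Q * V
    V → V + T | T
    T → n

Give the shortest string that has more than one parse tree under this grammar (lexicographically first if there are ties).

length 1: no string has ≥2 trees
length 3: n * n has 2 parse trees

Two derivations of n * n:
  Q ⇒ V * Q ⇒ T * Q ⇒ n * Q ⇒ n * V ⇒ n * T ⇒ n * n
  Q ⇒ Q * V ⇒ V * V ⇒ T * V ⇒ n * V ⇒ n * T ⇒ n * n

n * n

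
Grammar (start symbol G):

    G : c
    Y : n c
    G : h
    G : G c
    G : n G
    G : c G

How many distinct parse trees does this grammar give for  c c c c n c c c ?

Parse trees for c c c c n c c c (showing first 6 of 29):
  [G [G [G c [G c [G c [G c [G n [G c]]]]]] c] c]
  [G [G c [G [G c [G c [G c [G n [G c]]]]] c]] c]
  [G [G c [G c [G [G c [G c [G n [G c]]]] c]]] c]
  [G [G c [G c [G c [G [G c [G n [G c]]] c]]]] c]
  [G [G c [G c [G c [G c [G [G n [G c]] c]]]]] c]
  [G [G c [G c [G c [G c [G n [G [G c] c]]]]]] c]

29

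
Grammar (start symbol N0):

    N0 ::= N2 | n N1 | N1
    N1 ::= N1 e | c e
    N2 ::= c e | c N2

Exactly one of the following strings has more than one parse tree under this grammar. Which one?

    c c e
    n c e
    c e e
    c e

c c e: 1 tree
n c e: 1 tree
c e e: 1 tree
c e: 2 trees

c e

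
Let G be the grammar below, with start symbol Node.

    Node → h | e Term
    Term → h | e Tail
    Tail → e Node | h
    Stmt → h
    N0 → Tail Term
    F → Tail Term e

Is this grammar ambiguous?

(Stmt, N0, F are unreachable from Node, so their rules don't affect L(Node).) Restricted to the reachable nonterminals, every rule has the form A → t or A → t B, and no two rules for the same A share a first terminal. The grammar encodes a DFA — one run per string.

Unambiguous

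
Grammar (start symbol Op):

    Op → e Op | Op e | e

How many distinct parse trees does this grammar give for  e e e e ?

8

Parse trees for e e e e:
  [Op e [Op e [Op e [Op e]]]]
  [Op e [Op e [Op [Op e] e]]]
  [Op e [Op [Op e [Op e]] e]]
  [Op e [Op [Op [Op e] e] e]]
  [Op [Op e [Op e [Op e]]] e]
  [Op [Op e [Op [Op e] e]] e]
  [Op [Op [Op e [Op e]] e] e]
  [Op [Op [Op [Op e] e] e] e]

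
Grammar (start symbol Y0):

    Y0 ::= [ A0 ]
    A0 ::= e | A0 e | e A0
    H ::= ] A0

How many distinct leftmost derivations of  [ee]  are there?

2

Parse trees for [ee]:
  [Y0 [ [A0 [A0 e] e] ]]
  [Y0 [ [A0 e [A0 e]] ]]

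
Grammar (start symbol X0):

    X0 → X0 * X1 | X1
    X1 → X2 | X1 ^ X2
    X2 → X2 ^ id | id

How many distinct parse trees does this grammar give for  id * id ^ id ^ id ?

Parse trees for id * id ^ id ^ id:
  [X0 [X0 [X1 [X2 id]]] * [X1 [X2 [X2 [X2 id] ^ id] ^ id]]]
  [X0 [X0 [X1 [X2 id]]] * [X1 [X1 [X2 id]] ^ [X2 [X2 id] ^ id]]]
  [X0 [X0 [X1 [X2 id]]] * [X1 [X1 [X2 [X2 id] ^ id]] ^ [X2 id]]]
  [X0 [X0 [X1 [X2 id]]] * [X1 [X1 [X1 [X2 id]] ^ [X2 id]] ^ [X2 id]]]

4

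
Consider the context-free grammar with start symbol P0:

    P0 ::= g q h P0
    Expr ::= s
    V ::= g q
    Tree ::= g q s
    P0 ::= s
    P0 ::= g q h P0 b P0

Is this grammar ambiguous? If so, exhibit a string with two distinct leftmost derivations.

Witness: g q h g q h s b s

Derivation 1: P0 ⇒ g q h P0 ⇒ g q h g q h P0 b P0 ⇒ g q h g q h s b P0 ⇒ g q h g q h s b s
Derivation 2: P0 ⇒ g q h P0 b P0 ⇒ g q h g q h P0 b P0 ⇒ g q h g q h s b P0 ⇒ g q h g q h s b s

Two distinct leftmost derivations for the same string.

Ambiguous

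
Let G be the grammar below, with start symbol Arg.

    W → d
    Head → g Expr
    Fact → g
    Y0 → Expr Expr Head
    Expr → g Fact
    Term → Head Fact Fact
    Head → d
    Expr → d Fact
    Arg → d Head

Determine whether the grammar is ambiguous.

Unambiguous

(Term, W, Y0 are unreachable from Arg, so their rules don't affect L(Arg).) Restricted to the reachable nonterminals, every rule has the form A → t or A → t B, and no two rules for the same A share a first terminal. The grammar encodes a DFA — one run per string.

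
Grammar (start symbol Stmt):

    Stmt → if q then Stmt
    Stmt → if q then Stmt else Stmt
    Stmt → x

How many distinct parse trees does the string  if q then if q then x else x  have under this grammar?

2

Parse trees for if q then if q then x else x:
  [Stmt if q then [Stmt if q then [Stmt x] else [Stmt x]]]
  [Stmt if q then [Stmt if q then [Stmt x]] else [Stmt x]]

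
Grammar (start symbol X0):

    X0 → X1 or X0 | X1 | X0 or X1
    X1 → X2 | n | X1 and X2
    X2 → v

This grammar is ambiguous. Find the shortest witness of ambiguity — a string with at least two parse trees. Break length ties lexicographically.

length 1: no string has ≥2 trees
length 3: n or n has 2 parse trees

Two derivations of n or n:
  X0 ⇒ X1 or X0 ⇒ n or X0 ⇒ n or X1 ⇒ n or n
  X0 ⇒ X0 or X1 ⇒ X1 or X1 ⇒ n or X1 ⇒ n or n

n or n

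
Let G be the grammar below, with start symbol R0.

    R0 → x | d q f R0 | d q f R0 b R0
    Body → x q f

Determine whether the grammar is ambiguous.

Witness: d q f d q f x b x

Derivation 1: R0 ⇒ d q f R0 ⇒ d q f d q f R0 b R0 ⇒ d q f d q f x b R0 ⇒ d q f d q f x b x
Derivation 2: R0 ⇒ d q f R0 b R0 ⇒ d q f d q f R0 b R0 ⇒ d q f d q f x b R0 ⇒ d q f d q f x b x

Two distinct leftmost derivations for the same string.

Ambiguous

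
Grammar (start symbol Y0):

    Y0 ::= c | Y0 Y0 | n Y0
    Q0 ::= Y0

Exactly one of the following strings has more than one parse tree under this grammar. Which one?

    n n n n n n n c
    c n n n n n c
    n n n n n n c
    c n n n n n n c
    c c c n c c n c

c c c n c c n c

n n n n n n n c: 1 tree
c n n n n n c: 1 tree
n n n n n n c: 1 tree
c n n n n n n c: 1 tree
c c c n c c n c: 66 trees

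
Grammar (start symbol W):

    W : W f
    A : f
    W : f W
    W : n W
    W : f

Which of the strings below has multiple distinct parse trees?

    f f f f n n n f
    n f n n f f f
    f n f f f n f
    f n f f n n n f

n f n n f f f

f f f f n n n f: 1 tree
n f n n f f f: 22 trees
f n f f f n f: 1 tree
f n f f n n n f: 1 tree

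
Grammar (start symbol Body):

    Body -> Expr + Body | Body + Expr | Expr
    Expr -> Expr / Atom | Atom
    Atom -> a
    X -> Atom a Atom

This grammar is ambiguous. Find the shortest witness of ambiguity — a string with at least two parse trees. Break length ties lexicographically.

length 1: no string has ≥2 trees
length 3: a + a has 2 parse trees

Two derivations of a + a:
  Body ⇒ Expr + Body ⇒ Atom + Body ⇒ a + Body ⇒ a + Expr ⇒ a + Atom ⇒ a + a
  Body ⇒ Body + Expr ⇒ Expr + Expr ⇒ Atom + Expr ⇒ a + Expr ⇒ a + Atom ⇒ a + a

a + a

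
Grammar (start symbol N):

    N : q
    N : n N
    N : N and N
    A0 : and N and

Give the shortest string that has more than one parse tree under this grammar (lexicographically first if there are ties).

length 1: no string has ≥2 trees
length 2: no string has ≥2 trees
length 3: no string has ≥2 trees
length 4: n q and q has 2 parse trees

Two derivations of n q and q:
  N ⇒ n N ⇒ n N and N ⇒ n q and N ⇒ n q and q
  N ⇒ N and N ⇒ n N and N ⇒ n q and N ⇒ n q and q

n q and q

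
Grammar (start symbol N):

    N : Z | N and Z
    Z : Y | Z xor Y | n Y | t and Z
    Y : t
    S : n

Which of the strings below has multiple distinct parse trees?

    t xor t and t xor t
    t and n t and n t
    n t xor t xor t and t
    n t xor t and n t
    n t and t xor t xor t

t and n t and n t

t xor t and t xor t: 1 tree
t and n t and n t: 2 trees
n t xor t xor t and t: 1 tree
n t xor t and n t: 1 tree
n t and t xor t xor t: 1 tree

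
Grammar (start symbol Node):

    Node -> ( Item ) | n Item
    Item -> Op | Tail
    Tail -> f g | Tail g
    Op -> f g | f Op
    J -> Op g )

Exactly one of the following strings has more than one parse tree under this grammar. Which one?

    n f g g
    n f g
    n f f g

n f g g: 1 tree
n f g: 2 trees
n f f g: 1 tree

n f g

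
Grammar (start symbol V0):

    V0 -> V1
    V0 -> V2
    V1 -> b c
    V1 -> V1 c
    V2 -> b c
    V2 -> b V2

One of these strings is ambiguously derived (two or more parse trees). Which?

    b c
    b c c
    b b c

b c

b c: 2 trees
b c c: 1 tree
b b c: 1 tree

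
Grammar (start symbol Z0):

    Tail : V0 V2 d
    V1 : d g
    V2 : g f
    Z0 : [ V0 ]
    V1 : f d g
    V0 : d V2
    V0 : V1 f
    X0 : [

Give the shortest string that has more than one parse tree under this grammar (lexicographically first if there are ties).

length 5: [ d g f ] has 2 parse trees

Two derivations of [ d g f ]:
  Z0 ⇒ [ V0 ] ⇒ [ d V2 ] ⇒ [ d g f ]
  Z0 ⇒ [ V0 ] ⇒ [ V1 f ] ⇒ [ d g f ]

[ d g f ]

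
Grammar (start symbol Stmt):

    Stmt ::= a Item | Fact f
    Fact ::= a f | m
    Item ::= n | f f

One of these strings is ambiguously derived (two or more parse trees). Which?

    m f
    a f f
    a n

a f f

m f: 1 tree
a f f: 2 trees
a n: 1 tree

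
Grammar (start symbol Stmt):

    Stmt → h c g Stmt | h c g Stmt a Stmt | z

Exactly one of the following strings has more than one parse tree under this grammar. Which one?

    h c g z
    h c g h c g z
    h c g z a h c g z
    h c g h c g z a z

h c g h c g z a z

h c g z: 1 tree
h c g h c g z: 1 tree
h c g z a h c g z: 1 tree
h c g h c g z a z: 2 trees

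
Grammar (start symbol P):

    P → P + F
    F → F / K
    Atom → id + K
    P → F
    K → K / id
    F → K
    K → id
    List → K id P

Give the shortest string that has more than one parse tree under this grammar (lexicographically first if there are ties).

length 1: no string has ≥2 trees
length 3: id / id has 2 parse trees

Two derivations of id / id:
  P ⇒ F ⇒ F / K ⇒ K / K ⇒ id / K ⇒ id / id
  P ⇒ F ⇒ K ⇒ K / id ⇒ id / id

id / id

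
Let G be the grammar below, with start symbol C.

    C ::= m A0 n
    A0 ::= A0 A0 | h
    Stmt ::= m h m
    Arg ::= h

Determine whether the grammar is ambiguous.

Ambiguous

Witness: m h h h n

Derivation 1: C ⇒ m A0 n ⇒ m A0 A0 n ⇒ m A0 A0 A0 n ⇒ m h A0 A0 n ⇒ m h h A0 n ⇒ m h h h n
Derivation 2: C ⇒ m A0 n ⇒ m A0 A0 n ⇒ m h A0 n ⇒ m h A0 A0 n ⇒ m h h A0 n ⇒ m h h h n

Two distinct leftmost derivations for the same string.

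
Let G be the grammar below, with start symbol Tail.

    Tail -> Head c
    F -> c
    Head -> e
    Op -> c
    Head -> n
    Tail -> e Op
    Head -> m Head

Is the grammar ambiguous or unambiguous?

Ambiguous

Witness: e c

Derivation 1: Tail ⇒ Head c ⇒ e c
Derivation 2: Tail ⇒ e Op ⇒ e c

Two distinct leftmost derivations for the same string.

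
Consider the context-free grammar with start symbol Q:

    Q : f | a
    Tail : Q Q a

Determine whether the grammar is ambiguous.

Only Q is reachable from Q; ignoring the rest: Restricted to the reachable nonterminals, every rule has the form A → t or A → t B, and no two rules for the same A share a first terminal. The grammar encodes a DFA — one run per string.

Unambiguous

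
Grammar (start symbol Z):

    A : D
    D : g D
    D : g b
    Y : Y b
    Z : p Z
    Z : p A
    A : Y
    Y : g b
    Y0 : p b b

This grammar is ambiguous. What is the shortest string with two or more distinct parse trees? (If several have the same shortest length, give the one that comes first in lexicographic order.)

p g b

length 3: p g b has 2 parse trees

Two derivations of p g b:
  Z ⇒ p A ⇒ p D ⇒ p g b
  Z ⇒ p A ⇒ p Y ⇒ p g b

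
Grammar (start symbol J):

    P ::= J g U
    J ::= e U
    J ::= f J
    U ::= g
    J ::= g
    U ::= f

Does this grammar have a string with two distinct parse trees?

(P is unreachable from J, so its rules don't affect L(J).) Each reachable nonterminal has at most one production per leading terminal, and all productions are right-linear; the derivation is determined token-by-token.

Unambiguous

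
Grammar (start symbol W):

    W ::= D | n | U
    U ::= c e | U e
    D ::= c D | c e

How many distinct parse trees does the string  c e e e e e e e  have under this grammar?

1

Parse trees for c e e e e e e e:
  [W [U [U [U [U [U [U [U c e] e] e] e] e] e] e]]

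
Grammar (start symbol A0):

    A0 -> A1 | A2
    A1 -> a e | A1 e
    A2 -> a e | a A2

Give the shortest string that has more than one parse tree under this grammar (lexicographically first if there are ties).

a e

length 2: a e has 2 parse trees

Two derivations of a e:
  A0 ⇒ A1 ⇒ a e
  A0 ⇒ A2 ⇒ a e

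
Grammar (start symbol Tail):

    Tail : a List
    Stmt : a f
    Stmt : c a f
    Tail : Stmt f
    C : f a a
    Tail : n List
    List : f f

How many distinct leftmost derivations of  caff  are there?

Parse trees for caff:
  [Tail [Stmt c a f] f]

1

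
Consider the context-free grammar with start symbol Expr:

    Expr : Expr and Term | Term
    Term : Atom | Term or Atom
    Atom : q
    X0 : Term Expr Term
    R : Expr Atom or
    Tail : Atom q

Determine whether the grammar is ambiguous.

(X0, R, Tail are unreachable from Expr, so their rules don't affect L(Expr).) This is a standard precedence ladder (Expr over Term over Atom), with each level left-recursive on its own operator ('and' at Expr, 'or' at Term). That structure is LR(1), hence unambiguous.

Unambiguous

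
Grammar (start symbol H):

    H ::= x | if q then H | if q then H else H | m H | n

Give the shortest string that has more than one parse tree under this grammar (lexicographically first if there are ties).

length 1: no string has ≥2 trees
length 2: no string has ≥2 trees
length 3: no string has ≥2 trees
length 4: no string has ≥2 trees
length 5: no string has ≥2 trees
length 6: no string has ≥2 trees
length 7: no string has ≥2 trees
length 8: no string has ≥2 trees
length 9: if q then if q then n else n has 2 parse trees

Two derivations of if q then if q then n else n:
  H ⇒ if q then H ⇒ if q then if q then H else H ⇒ if q then if q then n else H ⇒ if q then if q then n else n
  H ⇒ if q then H else H ⇒ if q then if q then H else H ⇒ if q then if q then n else H ⇒ if q then if q then n else n

if q then if q then n else n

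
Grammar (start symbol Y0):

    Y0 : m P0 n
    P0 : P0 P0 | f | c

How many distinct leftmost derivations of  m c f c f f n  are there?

Parse trees for m c f c f f n (showing first 6 of 14):
  [Y0 m [P0 [P0 c] [P0 [P0 f] [P0 [P0 c] [P0 [P0 f] [P0 f]]]]] n]
  [Y0 m [P0 [P0 c] [P0 [P0 f] [P0 [P0 [P0 c] [P0 f]] [P0 f]]]] n]
  [Y0 m [P0 [P0 c] [P0 [P0 [P0 f] [P0 c]] [P0 [P0 f] [P0 f]]]] n]
  [Y0 m [P0 [P0 c] [P0 [P0 [P0 f] [P0 [P0 c] [P0 f]]] [P0 f]]] n]
  [Y0 m [P0 [P0 c] [P0 [P0 [P0 [P0 f] [P0 c]] [P0 f]] [P0 f]]] n]
  [Y0 m [P0 [P0 [P0 c] [P0 f]] [P0 [P0 c] [P0 [P0 f] [P0 f]]]] n]

14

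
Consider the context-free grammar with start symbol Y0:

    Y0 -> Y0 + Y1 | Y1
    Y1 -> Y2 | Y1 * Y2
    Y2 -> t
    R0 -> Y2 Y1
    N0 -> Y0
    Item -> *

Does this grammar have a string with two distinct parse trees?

(R0, N0, Item are unreachable from Y0, so their rules don't affect L(Y0).) This is a standard precedence ladder (Y0 over Y1 over Y2), with each level left-recursive on its own operator ('+' at Y0, '*' at Y1). That structure is LR(1), hence unambiguous.

Unambiguous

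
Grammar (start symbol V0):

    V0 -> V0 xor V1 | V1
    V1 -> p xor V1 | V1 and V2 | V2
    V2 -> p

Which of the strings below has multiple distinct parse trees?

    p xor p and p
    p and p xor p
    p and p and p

p xor p and p

p xor p and p: 3 trees
p and p xor p: 1 tree
p and p and p: 1 tree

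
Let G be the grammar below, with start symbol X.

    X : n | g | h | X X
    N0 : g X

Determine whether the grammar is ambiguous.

Ambiguous

Witness: g g g

Derivation 1: X ⇒ X X ⇒ g X ⇒ g X X ⇒ g g X ⇒ g g g
Derivation 2: X ⇒ X X ⇒ X X X ⇒ g X X ⇒ g g X ⇒ g g g

Two distinct leftmost derivations for the same string.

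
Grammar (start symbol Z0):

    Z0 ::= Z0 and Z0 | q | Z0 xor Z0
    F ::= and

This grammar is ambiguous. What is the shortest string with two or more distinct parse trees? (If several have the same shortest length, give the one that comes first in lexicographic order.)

q and q and q

length 1: no string has ≥2 trees
length 3: no string has ≥2 trees
length 5: q and q and q has 2 parse trees

Two derivations of q and q and q:
  Z0 ⇒ Z0 and Z0 ⇒ Z0 and Z0 and Z0 ⇒ q and Z0 and Z0 ⇒ q and q and Z0 ⇒ q and q and q
  Z0 ⇒ Z0 and Z0 ⇒ q and Z0 ⇒ q and Z0 and Z0 ⇒ q and q and Z0 ⇒ q and q and q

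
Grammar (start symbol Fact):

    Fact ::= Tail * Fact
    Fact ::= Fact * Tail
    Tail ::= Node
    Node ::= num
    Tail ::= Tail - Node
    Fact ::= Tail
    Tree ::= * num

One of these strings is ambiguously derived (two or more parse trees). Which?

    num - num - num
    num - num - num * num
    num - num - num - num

num - num - num * num

num - num - num: 1 tree
num - num - num * num: 2 trees
num - num - num - num: 1 tree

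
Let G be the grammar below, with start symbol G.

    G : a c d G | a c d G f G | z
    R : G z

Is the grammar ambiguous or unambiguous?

Ambiguous

Witness: a c d a c d z f z

Derivation 1: G ⇒ a c d G ⇒ a c d a c d G f G ⇒ a c d a c d z f G ⇒ a c d a c d z f z
Derivation 2: G ⇒ a c d G f G ⇒ a c d a c d G f G ⇒ a c d a c d z f G ⇒ a c d a c d z f z

Two distinct leftmost derivations for the same string.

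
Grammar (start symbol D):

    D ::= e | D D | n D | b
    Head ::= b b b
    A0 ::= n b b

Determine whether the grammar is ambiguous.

Ambiguous

Witness: b b b

Derivation 1: D ⇒ D D ⇒ D D D ⇒ b D D ⇒ b b D ⇒ b b b
Derivation 2: D ⇒ D D ⇒ b D ⇒ b D D ⇒ b b D ⇒ b b b

Two distinct leftmost derivations for the same string.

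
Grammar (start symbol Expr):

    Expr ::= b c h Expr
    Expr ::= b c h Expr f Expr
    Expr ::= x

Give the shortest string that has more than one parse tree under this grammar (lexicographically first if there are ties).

b c h b c h x f x

length 1: no string has ≥2 trees
length 4: no string has ≥2 trees
length 6: no string has ≥2 trees
length 7: no string has ≥2 trees
length 9: b c h b c h x f x has 2 parse trees

Two derivations of b c h b c h x f x:
  Expr ⇒ b c h Expr ⇒ b c h b c h Expr f Expr ⇒ b c h b c h x f Expr ⇒ b c h b c h x f x
  Expr ⇒ b c h Expr f Expr ⇒ b c h b c h Expr f Expr ⇒ b c h b c h x f Expr ⇒ b c h b c h x f x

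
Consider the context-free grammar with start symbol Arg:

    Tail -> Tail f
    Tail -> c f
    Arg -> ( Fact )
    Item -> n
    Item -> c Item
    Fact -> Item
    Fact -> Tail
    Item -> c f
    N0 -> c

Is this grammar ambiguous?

Ambiguous

Witness: ( c f )

Derivation 1: Arg ⇒ ( Fact ) ⇒ ( Item ) ⇒ ( c f )
Derivation 2: Arg ⇒ ( Fact ) ⇒ ( Tail ) ⇒ ( c f )

Two distinct leftmost derivations for the same string.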